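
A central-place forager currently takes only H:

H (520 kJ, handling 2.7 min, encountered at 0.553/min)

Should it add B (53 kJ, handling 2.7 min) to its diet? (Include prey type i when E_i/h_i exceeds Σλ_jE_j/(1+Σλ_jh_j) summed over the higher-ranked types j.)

No

Current rate: (0.553×520)/(1 + 0.553×2.7) = 115.3 kJ/min.
Profitability of B: 53/2.7 = 19.63 kJ/min.
19.63 < 115.3, so adding B would lower the average — exclude it.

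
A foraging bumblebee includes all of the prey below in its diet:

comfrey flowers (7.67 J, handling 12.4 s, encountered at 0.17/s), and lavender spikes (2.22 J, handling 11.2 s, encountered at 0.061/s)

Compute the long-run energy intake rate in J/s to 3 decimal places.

Energy encountered per unit search time: 0.17×7.67 + 0.061×2.22 = 1.439 J/s.
Handling time per unit search time: 0.17×12.4 + 0.061×11.2 = 2.791.
Rate = 1.439/(1 + 2.791) = 0.3796 J/s.

0.380 J/s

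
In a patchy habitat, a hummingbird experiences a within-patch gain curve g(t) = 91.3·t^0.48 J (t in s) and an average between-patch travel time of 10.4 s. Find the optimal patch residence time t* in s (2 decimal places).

9.60 s

Optimal t* satisfies g'(t*) = g(t*)/(T + t*).
g'(t) = 0.48·91.3·t^-0.52. Setting 0.48·91.3·t^-0.52 = 91.3·t^0.48/(10.4+t) gives 0.48(10.4+t) = t, so 0.52·t = 0.48×10.4.
t* = 0.48×10.4/0.52 = 9.6 s.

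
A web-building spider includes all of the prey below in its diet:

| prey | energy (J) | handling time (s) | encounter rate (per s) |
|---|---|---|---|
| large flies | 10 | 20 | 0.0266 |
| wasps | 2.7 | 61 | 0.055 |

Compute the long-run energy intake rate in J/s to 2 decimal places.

0.08 J/s

R = Σλ_iE_i / (1 + Σλ_ih_i)
Numerator: 0.0266×10 + 0.055×2.7 = 0.4145
Denominator: 1 + 0.0266×20 + 0.055×61 = 4.887
R = 0.4145/4.887 = 0.08482 J/s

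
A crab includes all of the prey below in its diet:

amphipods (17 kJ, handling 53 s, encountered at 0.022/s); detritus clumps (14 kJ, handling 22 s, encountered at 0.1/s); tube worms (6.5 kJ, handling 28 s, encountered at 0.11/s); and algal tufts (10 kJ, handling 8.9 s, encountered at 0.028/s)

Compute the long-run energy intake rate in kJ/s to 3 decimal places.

0.360 kJ/s

R = Σλ_iE_i / (1 + Σλ_ih_i)
Numerator: 0.022×17 + 0.1×14 + 0.11×6.5 + 0.028×10 = 2.769
Denominator: 1 + 0.022×53 + 0.1×22 + 0.11×28 + 0.028×8.9 = 7.695
R = 2.769/7.695 = 0.3598 kJ/s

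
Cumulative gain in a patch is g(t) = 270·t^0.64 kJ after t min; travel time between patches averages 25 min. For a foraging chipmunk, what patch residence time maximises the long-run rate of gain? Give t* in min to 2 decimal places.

44.44 min

Optimal t* satisfies g'(t*) = g(t*)/(T + t*).
g'(t) = 0.64·270·t^-0.36. Setting 0.64·270·t^-0.36 = 270·t^0.64/(25+t) gives 0.64(25+t) = t, so 0.36·t = 0.64×25.
t* = 0.64×25/0.36 = 44.44 min.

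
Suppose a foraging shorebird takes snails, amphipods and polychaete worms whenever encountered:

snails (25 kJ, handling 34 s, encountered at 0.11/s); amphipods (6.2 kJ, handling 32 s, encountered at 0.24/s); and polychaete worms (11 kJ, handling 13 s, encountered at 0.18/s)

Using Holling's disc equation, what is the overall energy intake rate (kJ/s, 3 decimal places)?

0.421 kJ/s

R = Σλ_iE_i / (1 + Σλ_ih_i)
Numerator: 0.11×25 + 0.24×6.2 + 0.18×11 = 6.218
Denominator: 1 + 0.11×34 + 0.24×32 + 0.18×13 = 14.76
R = 6.218/14.76 = 0.4213 kJ/s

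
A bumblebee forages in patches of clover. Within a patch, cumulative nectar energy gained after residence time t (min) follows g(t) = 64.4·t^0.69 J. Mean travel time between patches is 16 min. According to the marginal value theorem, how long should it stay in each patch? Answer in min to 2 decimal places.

35.61 min

Optimal t* satisfies g'(t*) = g(t*)/(T + t*).
g'(t) = 0.69·64.4·t^-0.31. Setting 0.69·64.4·t^-0.31 = 64.4·t^0.69/(16+t) gives 0.69(16+t) = t, so 0.31·t = 0.69×16.
t* = 0.69×16/0.31 = 35.61 min.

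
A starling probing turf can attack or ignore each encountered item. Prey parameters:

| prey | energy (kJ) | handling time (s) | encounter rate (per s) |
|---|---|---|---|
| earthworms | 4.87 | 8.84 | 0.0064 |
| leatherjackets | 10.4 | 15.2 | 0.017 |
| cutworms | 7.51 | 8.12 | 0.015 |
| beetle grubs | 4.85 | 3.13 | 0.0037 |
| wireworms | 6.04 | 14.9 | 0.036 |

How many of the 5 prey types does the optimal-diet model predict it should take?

Profitabilities (E/h, kJ/s): beetle grubs 1.55, cutworms 0.925, leatherjackets 0.684, earthworms 0.551, wireworms 0.405. Add prey in this order while the next type's profitability exceeds the intake rate on those already taken.
Rate on top 1: 0.01774. cutworms: 0.925 > 0.01774 → include.
Rate on top 2: 0.1152. leatherjackets: 0.684 > 0.1152 → include.
Rate on top 3: 0.2209. earthworms: 0.551 > 0.2209 → include.
Rate on top 4: 0.2338. wireworms: 0.405 > 0.2338 → include.
Optimal diet: beetle grubs, cutworms, leatherjackets, earthworms, wireworms — 5 of 5 types.

5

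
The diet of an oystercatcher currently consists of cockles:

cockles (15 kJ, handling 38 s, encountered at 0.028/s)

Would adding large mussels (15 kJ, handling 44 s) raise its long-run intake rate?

Current rate: (0.028×15)/(1 + 0.028×38) = 0.2035 kJ/s.
Profitability of large mussels: 15/44 = 0.3409 kJ/s.
0.3409 > 0.2035, so adding large mussels raises the average — include it.

Yes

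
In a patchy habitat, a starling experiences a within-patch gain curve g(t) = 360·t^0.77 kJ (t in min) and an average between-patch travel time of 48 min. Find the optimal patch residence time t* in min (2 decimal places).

By the marginal value theorem, leave when the instantaneous gain rate g'(t) equals the habitat-wide average g(t)/(T + t).
g'(t) = 0.77·360·t^-0.23. Setting 0.77·360·t^-0.23 = 360·t^0.77/(48+t) gives 0.77(48+t) = t, so 0.23·t = 0.77×48.
t* = 0.77×48/0.23 = 160.7 min.

160.70 min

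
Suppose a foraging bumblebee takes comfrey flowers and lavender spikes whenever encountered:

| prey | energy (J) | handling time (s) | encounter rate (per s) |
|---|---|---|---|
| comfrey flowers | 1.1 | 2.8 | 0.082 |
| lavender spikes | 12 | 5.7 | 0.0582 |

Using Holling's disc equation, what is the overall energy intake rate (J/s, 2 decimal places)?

0.51 J/s

R = Σλ_iE_i / (1 + Σλ_ih_i)
Numerator: 0.082×1.1 + 0.0582×12 = 0.7886
Denominator: 1 + 0.082×2.8 + 0.0582×5.7 = 1.561
R = 0.7886/1.561 = 0.5051 J/s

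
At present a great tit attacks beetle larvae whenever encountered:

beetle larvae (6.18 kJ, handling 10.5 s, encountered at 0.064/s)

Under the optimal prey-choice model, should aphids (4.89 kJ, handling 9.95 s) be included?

On beetle larvae alone, R = ΣλE/(1+Σλh) = 0.3955/1.672 = 0.2366 kJ/s.
aphids: E/h = 4.89/9.95 = 0.4915 kJ/s.
0.4915 > 0.2366, so adding aphids raises the average — include it.

Yes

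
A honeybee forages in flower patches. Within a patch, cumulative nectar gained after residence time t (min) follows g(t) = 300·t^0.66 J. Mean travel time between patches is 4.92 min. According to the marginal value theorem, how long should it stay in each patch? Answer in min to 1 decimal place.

Optimal t* satisfies g'(t*) = g(t*)/(T + t*).
g'(t) = 0.66·300·t^-0.34. Setting 0.66·300·t^-0.34 = 300·t^0.66/(4.92+t) gives 0.66(4.92+t) = t, so 0.34·t = 0.66×4.92.
t* = 0.66×4.92/0.34 = 9.551 min.

9.6 min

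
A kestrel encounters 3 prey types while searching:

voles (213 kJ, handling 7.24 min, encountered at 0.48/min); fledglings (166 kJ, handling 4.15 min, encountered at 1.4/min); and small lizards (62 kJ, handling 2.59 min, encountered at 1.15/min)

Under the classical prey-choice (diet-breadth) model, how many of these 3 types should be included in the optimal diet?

1

Profitabilities (E/h, kJ/min): fledglings 40, voles 29.4, small lizards 23.9. Add prey in this order while the next type's profitability exceeds the intake rate on those already taken.
Rate on top 1: 34.13. voles: 29.4 < 34.13 → exclude; stop.
Optimal diet: fledglings — 1 of 3 types.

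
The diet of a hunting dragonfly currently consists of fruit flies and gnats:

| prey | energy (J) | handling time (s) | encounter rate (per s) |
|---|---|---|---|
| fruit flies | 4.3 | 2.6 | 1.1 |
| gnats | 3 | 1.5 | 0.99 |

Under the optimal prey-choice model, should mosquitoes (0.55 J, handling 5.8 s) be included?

Intake rate on the current diet: R = (1.1×4.3 + 0.99×3) / (1 + 1.1×2.6 + 0.99×1.5) = 7.7/5.345 = 1.441 J/s.
Profitability of mosquitoes: 0.55/5.8 = 0.09483 J/s.
0.09483 < 1.441, so adding mosquitoes would lower the average — exclude it.

No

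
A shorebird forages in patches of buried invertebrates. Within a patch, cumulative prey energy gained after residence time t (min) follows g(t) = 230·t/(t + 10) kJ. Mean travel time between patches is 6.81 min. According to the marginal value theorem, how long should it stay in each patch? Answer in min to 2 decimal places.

Maximise g(t)/(T+t): set derivative to zero → g'(t)(T+t) = g(t).
g'(t) = 230·10/(t + 10)². Setting 230·10/(t+10)² = 230t/[(t+10)(6.81+t)] gives 10(6.81+t) = t(t+10), so t² = 10×6.81 = 68.1.
t* = √68.1 = 8.252 min.

8.25 min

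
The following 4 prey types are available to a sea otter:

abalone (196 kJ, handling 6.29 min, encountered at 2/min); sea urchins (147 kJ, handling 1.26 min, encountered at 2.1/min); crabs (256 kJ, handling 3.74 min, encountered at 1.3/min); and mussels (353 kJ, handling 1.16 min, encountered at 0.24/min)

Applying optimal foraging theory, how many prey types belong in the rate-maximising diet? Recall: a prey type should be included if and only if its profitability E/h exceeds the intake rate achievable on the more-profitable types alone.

2

Rank by E/h (kJ/min): mussels 304, sea urchins 117, crabs 68.4, abalone 31.2. Include each in turn until the next type's E/h falls below the running intake rate.
Rate on top 1: 66.27. sea urchins: 117 > 66.27 → include.
Rate on top 2: 100.2. crabs: 68.4 < 100.2 → exclude; stop.
Optimal diet: mussels, sea urchins — 2 of 4 types.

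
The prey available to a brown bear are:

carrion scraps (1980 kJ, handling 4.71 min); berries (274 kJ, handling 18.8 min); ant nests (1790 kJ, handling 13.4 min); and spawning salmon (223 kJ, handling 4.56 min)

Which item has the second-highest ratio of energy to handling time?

In descending order of E/h:
carrion scraps: 1980/4.71 = 420 kJ/min
ant nests: 1790/13.4 = 134 kJ/min
spawning salmon: 223/4.56 = 48.9 kJ/min
berries: 274/18.8 = 14.6 kJ/min

ant nests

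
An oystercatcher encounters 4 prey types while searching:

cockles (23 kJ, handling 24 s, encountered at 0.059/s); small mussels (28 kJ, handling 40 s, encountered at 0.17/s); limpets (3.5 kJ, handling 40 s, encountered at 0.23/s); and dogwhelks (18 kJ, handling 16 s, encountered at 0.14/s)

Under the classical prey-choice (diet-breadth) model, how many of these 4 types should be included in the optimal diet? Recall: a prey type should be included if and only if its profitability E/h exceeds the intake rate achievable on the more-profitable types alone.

E/h in descending order: dogwhelks 1.12, cockles 0.958, small mussels 0.7, limpets 0.0875 kJ/s. The optimal diet is the largest prefix of this list for which every included type satisfies E_i/h_i > R on the types above it.
Rate on top 1: 0.7778. cockles: 0.958 > 0.7778 → include.
Rate on top 2: 0.8327. small mussels: 0.7 < 0.8327 → exclude; stop.
Optimal diet: dogwhelks, cockles — 2 of 4 types.

2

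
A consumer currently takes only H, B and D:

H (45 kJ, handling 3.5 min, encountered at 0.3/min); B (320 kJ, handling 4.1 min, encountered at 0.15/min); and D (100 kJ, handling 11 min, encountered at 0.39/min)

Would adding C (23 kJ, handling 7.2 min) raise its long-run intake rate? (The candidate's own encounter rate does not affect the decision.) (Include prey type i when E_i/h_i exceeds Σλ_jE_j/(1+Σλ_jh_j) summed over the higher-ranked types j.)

Current rate: (0.3×45 + 0.15×320 + 0.39×100)/(1 + 0.3×3.5 + 0.15×4.1 + 0.39×11) = 14.45 kJ/min.
Profitability of C: 23/7.2 = 3.194 kJ/min.
3.194 < 14.45, so adding C would lower the average — exclude it.

No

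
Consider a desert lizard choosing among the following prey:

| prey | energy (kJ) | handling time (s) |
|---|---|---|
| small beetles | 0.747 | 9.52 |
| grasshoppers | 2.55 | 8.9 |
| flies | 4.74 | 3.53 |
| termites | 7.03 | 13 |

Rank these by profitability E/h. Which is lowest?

small beetles

Profitability E/h (kJ/s): small beetles = 0.747/9.52 = 0.0785, grasshoppers = 2.55/8.9 = 0.287, flies = 4.74/3.53 = 1.34, termites = 7.03/13 = 0.541.
Ranked: flies > termites > grasshoppers > small beetles.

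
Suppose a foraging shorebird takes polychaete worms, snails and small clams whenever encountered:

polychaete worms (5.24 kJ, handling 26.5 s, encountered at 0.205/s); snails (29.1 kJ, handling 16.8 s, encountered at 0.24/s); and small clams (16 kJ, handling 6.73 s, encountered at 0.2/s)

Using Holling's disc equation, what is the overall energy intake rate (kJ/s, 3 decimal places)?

0.953 kJ/s

R = (0.205×5.24 + 0.24×29.1 + 0.2×16) / (1 + 0.205×26.5 + 0.24×16.8 + 0.2×6.73) = 11.26/11.81 = 0.9532 kJ/s.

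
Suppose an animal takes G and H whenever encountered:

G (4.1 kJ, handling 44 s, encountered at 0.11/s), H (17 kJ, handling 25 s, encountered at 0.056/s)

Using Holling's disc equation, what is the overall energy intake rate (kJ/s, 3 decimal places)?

0.194 kJ/s

R = (0.11×4.1 + 0.056×17) / (1 + 0.11×44 + 0.056×25) = 1.403/7.24 = 0.1938 kJ/s.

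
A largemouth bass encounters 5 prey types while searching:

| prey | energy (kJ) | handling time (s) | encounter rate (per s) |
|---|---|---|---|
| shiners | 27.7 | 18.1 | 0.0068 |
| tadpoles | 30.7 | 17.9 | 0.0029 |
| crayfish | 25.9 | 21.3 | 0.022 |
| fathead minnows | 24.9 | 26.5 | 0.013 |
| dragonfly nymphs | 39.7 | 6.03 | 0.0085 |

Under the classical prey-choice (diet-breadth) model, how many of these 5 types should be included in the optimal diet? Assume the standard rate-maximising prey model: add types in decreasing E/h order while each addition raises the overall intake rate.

E/h in descending order: dragonfly nymphs 6.58, tadpoles 1.72, shiners 1.53, crayfish 1.22, fathead minnows 0.94 kJ/s. The optimal diet is the largest prefix of this list for which every included type satisfies E_i/h_i > R on the types above it.
Rate on top 1: 0.321. tadpoles: 1.72 > 0.321 → include.
Rate on top 2: 0.3866. shiners: 1.53 > 0.3866 → include.
Rate on top 3: 0.5014. crayfish: 1.22 > 0.5014 → include.
Rate on top 4: 0.699. fathead minnows: 0.94 > 0.699 → include.
Optimal diet: dragonfly nymphs, tadpoles, shiners, crayfish, fathead minnows — 5 of 5 types.

5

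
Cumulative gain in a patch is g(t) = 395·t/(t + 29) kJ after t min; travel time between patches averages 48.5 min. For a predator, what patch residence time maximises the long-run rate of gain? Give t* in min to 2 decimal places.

Optimal t* satisfies g'(t*) = g(t*)/(T + t*).
g'(t) = 395·29/(t + 29)². Setting 395·29/(t+29)² = 395t/[(t+29)(48.5+t)] gives 29(48.5+t) = t(t+29), so t² = 29×48.5 = 1406.
t* = √1406 = 37.5 min.

37.50 min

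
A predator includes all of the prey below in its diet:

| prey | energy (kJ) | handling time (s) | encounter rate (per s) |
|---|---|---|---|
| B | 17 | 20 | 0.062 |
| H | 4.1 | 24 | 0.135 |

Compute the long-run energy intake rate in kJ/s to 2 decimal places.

0.29 kJ/s

Energy encountered per unit search time: 0.062×17 + 0.135×4.1 = 1.607 kJ/s.
Handling time per unit search time: 0.062×20 + 0.135×24 = 4.48.
Rate = 1.607/(1 + 4.48) = 0.2933 kJ/s.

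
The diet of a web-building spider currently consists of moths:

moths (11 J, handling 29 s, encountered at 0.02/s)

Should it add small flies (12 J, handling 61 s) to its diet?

Current rate: (0.02×11)/(1 + 0.02×29) = 0.1392 J/s.
small flies: E/h = 12/61 = 0.1967 J/s.
0.1967 > 0.1392, so adding small flies raises the average — include it.

Yes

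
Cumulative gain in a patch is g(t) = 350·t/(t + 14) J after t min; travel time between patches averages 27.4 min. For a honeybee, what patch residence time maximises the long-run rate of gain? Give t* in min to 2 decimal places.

19.59 min

Maximise g(t)/(T+t): set derivative to zero → g'(t)(T+t) = g(t).
g'(t) = 350·14/(t + 14)². Setting 350·14/(t+14)² = 350t/[(t+14)(27.4+t)] gives 14(27.4+t) = t(t+14), so t² = 14×27.4 = 383.6.
t* = √383.6 = 19.59 min.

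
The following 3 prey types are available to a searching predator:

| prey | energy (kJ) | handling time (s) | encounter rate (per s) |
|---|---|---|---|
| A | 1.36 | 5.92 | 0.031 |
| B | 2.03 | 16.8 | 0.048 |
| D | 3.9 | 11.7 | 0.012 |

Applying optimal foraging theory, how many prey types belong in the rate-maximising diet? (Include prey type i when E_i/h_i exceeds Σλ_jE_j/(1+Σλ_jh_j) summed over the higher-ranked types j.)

E/h in descending order: D 0.333, A 0.23, B 0.121 kJ/s. The optimal diet is the largest prefix of this list for which every included type satisfies E_i/h_i > R on the types above it.
Rate on top 1: 0.04104. A: 0.23 > 0.04104 → include.
Rate on top 2: 0.06719. B: 0.121 > 0.06719 → include.
Optimal diet: D, A, B — 3 of 3 types.

3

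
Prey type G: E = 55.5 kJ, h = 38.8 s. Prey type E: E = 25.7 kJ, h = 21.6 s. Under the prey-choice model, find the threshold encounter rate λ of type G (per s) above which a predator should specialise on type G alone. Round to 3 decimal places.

Drop type E once their profitability E₂/h₂ falls below the rate achievable on type G alone: E₂/h₂ = λE₁/(1 + λh₁).
Solve for λ: λE₁h₂ = E₂(1 + λh₁) → λ(E₁h₂ − E₂h₁) = E₂ → λ = E₂/(E₁h₂ − E₂h₁).
λ = 25.7/(55.5×21.6 − 25.7×38.8) = 25.7/201.6 = 0.1275 per s.

0.127 per s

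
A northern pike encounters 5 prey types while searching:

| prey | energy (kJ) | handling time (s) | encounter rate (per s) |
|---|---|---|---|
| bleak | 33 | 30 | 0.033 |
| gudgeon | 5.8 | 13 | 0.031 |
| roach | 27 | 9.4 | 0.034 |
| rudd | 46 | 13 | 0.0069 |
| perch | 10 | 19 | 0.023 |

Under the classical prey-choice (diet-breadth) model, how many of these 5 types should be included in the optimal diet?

Rank by E/h (kJ/s): rudd 3.54, roach 2.87, bleak 1.1, perch 0.526, gudgeon 0.446. Include each in turn until the next type's E/h falls below the running intake rate.
Rate on top 1: 0.2913. roach: 2.87 > 0.2913 → include.
Rate on top 2: 0.8766. bleak: 1.1 > 0.8766 → include.
Rate on top 3: 0.9688. perch: 0.526 < 0.9688 → exclude; stop.
Optimal diet: rudd, roach, bleak — 3 of 5 types.

3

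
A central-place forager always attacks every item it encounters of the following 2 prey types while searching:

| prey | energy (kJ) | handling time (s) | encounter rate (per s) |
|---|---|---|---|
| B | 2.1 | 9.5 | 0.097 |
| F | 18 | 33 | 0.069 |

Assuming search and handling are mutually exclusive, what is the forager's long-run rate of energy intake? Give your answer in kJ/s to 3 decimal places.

R = Σλ_iE_i / (1 + Σλ_ih_i)
Numerator: 0.097×2.1 + 0.069×18 = 1.446
Denominator: 1 + 0.097×9.5 + 0.069×33 = 4.199
R = 1.446/4.199 = 0.3443 kJ/s

0.344 kJ/s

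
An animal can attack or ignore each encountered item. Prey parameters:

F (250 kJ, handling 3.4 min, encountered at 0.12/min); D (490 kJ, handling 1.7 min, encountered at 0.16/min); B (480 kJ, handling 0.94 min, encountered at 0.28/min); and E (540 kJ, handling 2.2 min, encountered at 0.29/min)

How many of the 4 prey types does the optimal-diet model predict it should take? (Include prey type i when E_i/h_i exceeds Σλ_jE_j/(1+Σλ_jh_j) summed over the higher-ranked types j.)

3

Profitabilities (E/h, kJ/min): B 511, D 288, E 245, F 73.5. Add prey in this order while the next type's profitability exceeds the intake rate on those already taken.
Rate on top 1: 106.4. D: 288 > 106.4 → include.
Rate on top 2: 138.6. E: 245 > 138.6 → include.
Rate on top 3: 170. F: 73.5 < 170 → exclude; stop.
Optimal diet: B, D, E — 3 of 4 types.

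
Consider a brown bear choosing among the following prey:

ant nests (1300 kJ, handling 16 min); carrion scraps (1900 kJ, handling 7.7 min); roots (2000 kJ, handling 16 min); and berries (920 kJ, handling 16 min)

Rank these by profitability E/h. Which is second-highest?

roots

Profitability E/h (kJ/min): ant nests = 1300/16 = 81.2, carrion scraps = 1900/7.7 = 247, roots = 2000/16 = 125, berries = 920/16 = 57.5.
Ranked: carrion scraps > roots > ant nests > berries.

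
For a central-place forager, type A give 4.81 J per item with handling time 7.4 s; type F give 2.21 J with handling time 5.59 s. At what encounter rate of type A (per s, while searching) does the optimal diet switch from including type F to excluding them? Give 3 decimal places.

At the threshold, the rate on type A alone equals the profitability of type F: λ·4.81/(1 + λ·7.4) = 2.21/5.59 = 0.3953.
Rearranging, λ(4.81 − 0.3953×7.4) = 0.3953, so λ = 0.3953/1.884 = 0.2098 per s.

0.210 per s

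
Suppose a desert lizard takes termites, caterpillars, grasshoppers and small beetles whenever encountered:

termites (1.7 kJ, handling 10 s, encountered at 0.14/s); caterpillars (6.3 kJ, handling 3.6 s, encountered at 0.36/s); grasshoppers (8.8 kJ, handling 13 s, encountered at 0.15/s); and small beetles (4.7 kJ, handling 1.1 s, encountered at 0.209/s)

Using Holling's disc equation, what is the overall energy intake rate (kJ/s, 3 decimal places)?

0.818 kJ/s

R = Σλ_iE_i / (1 + Σλ_ih_i)
Numerator: 0.14×1.7 + 0.36×6.3 + 0.15×8.8 + 0.209×4.7 = 4.808
Denominator: 1 + 0.14×10 + 0.36×3.6 + 0.15×13 + 0.209×1.1 = 5.876
R = 4.808/5.876 = 0.8183 kJ/s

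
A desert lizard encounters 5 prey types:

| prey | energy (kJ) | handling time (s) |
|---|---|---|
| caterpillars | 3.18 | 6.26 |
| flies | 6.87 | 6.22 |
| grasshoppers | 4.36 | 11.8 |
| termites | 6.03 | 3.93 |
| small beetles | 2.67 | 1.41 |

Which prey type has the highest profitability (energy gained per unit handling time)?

small beetles

Profitability E/h (kJ/s): caterpillars = 3.18/6.26 = 0.508, flies = 6.87/6.22 = 1.1, grasshoppers = 4.36/11.8 = 0.369, termites = 6.03/3.93 = 1.53, small beetles = 2.67/1.41 = 1.89.
Ranked: small beetles > termites > flies > caterpillars > grasshoppers.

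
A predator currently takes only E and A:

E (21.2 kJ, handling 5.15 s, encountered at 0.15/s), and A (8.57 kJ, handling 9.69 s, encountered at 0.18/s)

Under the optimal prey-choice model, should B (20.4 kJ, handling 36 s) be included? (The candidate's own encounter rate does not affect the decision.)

Intake rate on the current diet: R = (0.15×21.2 + 0.18×8.57) / (1 + 0.15×5.15 + 0.18×9.69) = 4.723/3.517 = 1.343 kJ/s.
Profitability of B: 20.4/36 = 0.5667 kJ/s.
Since 0.5667 < R, time spent handling B is better spent searching.

No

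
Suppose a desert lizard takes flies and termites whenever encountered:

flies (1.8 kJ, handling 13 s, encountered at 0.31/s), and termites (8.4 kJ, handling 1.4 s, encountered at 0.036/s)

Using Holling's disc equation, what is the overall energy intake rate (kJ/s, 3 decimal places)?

R = Σλ_iE_i / (1 + Σλ_ih_i)
Numerator: 0.31×1.8 + 0.036×8.4 = 0.8604
Denominator: 1 + 0.31×13 + 0.036×1.4 = 5.08
R = 0.8604/5.08 = 0.1694 kJ/s

0.169 kJ/s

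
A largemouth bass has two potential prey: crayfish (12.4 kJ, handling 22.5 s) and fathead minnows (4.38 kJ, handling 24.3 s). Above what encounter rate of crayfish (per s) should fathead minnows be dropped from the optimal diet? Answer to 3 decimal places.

0.022 per s

At the threshold, the rate on crayfish alone equals the profitability of fathead minnows: λ·12.4/(1 + λ·22.5) = 4.38/24.3 = 0.1802.
Rearranging, λ(12.4 − 0.1802×22.5) = 0.1802, so λ = 0.1802/8.344 = 0.0216 per s.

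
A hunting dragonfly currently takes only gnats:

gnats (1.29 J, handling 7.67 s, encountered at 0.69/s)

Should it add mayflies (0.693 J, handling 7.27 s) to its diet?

No

On gnats alone, R = ΣλE/(1+Σλh) = 0.8901/6.292 = 0.1415 J/s.
Profitability of mayflies: 0.693/7.27 = 0.09532 J/s.
0.09532 < 0.1415, so adding mayflies would lower the average — exclude it.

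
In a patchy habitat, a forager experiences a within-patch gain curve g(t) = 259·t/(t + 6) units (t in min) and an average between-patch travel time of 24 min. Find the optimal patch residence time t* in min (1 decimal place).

Maximise g(t)/(T+t): set derivative to zero → g'(t)(T+t) = g(t).
g'(t) = 259·6/(t + 6)². Setting 259·6/(t+6)² = 259t/[(t+6)(24+t)] gives 6(24+t) = t(t+6), so t² = 6×24 = 144.
t* = √144 = 12 min.

12.0 min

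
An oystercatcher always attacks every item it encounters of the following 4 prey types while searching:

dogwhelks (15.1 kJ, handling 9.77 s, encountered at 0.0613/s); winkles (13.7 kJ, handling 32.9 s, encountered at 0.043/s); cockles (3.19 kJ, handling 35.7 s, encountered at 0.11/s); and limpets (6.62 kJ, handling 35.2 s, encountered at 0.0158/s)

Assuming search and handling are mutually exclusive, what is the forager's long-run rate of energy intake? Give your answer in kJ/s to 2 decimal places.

Energy encountered per unit search time: 0.0613×15.1 + 0.043×13.7 + 0.11×3.19 + 0.0158×6.62 = 1.97 kJ/s.
Handling time per unit search time: 0.0613×9.77 + 0.043×32.9 + 0.11×35.7 + 0.0158×35.2 = 6.497.
Rate = 1.97/(1 + 6.497) = 0.2628 kJ/s.

0.26 kJ/s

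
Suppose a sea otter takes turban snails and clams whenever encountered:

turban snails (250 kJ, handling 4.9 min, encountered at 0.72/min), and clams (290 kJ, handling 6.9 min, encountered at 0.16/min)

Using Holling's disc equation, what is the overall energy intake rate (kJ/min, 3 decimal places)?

R = Σλ_iE_i / (1 + Σλ_ih_i)
Numerator: 0.72×250 + 0.16×290 = 226.4
Denominator: 1 + 0.72×4.9 + 0.16×6.9 = 5.632
R = 226.4/5.632 = 40.2 kJ/min

40.199 kJ/min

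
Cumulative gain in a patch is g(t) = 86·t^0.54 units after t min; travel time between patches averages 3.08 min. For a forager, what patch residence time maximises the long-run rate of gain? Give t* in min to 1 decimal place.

By the marginal value theorem, leave when the instantaneous gain rate g'(t) equals the habitat-wide average g(t)/(T + t).
g'(t) = 0.54·86·t^-0.46. Setting 0.54·86·t^-0.46 = 86·t^0.54/(3.08+t) gives 0.54(3.08+t) = t, so 0.46·t = 0.54×3.08.
t* = 0.54×3.08/0.46 = 3.616 min.

3.6 min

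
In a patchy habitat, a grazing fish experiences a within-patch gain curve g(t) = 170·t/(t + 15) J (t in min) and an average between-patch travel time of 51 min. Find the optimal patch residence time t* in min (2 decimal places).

27.66 min

By the marginal value theorem, leave when the instantaneous gain rate g'(t) equals the habitat-wide average g(t)/(T + t).
g'(t) = 170·15/(t + 15)². Setting 170·15/(t+15)² = 170t/[(t+15)(51+t)] gives 15(51+t) = t(t+15), so t² = 15×51 = 765.
t* = √765 = 27.66 min.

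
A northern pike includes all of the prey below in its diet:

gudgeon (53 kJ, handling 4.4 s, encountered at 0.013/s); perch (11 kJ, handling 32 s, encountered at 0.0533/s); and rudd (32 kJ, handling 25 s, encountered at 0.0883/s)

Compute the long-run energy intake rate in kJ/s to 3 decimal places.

R = (0.013×53 + 0.0533×11 + 0.0883×32) / (1 + 0.013×4.4 + 0.0533×32 + 0.0883×25) = 4.101/4.97 = 0.8251 kJ/s.

0.825 kJ/s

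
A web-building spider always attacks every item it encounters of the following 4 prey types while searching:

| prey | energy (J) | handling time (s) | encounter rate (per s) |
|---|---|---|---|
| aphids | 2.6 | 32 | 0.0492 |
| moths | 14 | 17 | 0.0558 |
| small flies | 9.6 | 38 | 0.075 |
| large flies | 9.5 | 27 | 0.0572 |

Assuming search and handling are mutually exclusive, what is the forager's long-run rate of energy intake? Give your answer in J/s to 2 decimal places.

0.27 J/s

R = Σλ_iE_i / (1 + Σλ_ih_i)
Numerator: 0.0492×2.6 + 0.0558×14 + 0.075×9.6 + 0.0572×9.5 = 2.173
Denominator: 1 + 0.0492×32 + 0.0558×17 + 0.075×38 + 0.0572×27 = 7.917
R = 2.173/7.917 = 0.2744 J/s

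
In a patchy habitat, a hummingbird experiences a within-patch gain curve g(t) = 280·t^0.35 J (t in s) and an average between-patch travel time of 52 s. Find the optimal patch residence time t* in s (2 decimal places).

Optimal t* satisfies g'(t*) = g(t*)/(T + t*).
g'(t) = 0.35·280·t^-0.65. Setting 0.35·280·t^-0.65 = 280·t^0.35/(52+t) gives 0.35(52+t) = t, so 0.65·t = 0.35×52.
t* = 0.35×52/0.65 = 28 s.

28.00 s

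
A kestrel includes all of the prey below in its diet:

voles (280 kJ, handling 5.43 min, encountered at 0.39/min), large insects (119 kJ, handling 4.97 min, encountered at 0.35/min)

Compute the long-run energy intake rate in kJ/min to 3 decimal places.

31.057 kJ/min

R = Σλ_iE_i / (1 + Σλ_ih_i)
Numerator: 0.39×280 + 0.35×119 = 150.8
Denominator: 1 + 0.39×5.43 + 0.35×4.97 = 4.857
R = 150.8/4.857 = 31.06 kJ/min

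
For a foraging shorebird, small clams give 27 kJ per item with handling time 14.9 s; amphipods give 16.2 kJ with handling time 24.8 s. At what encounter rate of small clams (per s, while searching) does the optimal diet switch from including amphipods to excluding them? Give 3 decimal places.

0.038 per s

The zero-one rule: include amphipods iff E₂/h₂ > λE₁/(1+λh₁). Equality gives the switch point.
λE₁h₂ = E₂ + λE₂h₁ ⇒ λ = E₂/(E₁h₂ − E₂h₁) = 16.2/(669.6 − 241.4) = 0.03783 per s.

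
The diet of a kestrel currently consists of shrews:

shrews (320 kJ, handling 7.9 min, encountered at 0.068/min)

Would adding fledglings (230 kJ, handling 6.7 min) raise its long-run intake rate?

Yes

Intake rate on the current diet: R = (0.068×320) / (1 + 0.068×7.9) = 21.76/1.537 = 14.16 kJ/min.
fledglings: E/h = 230/6.7 = 34.33 kJ/min.
Since 34.33 > R, including fledglings increases the long-run rate.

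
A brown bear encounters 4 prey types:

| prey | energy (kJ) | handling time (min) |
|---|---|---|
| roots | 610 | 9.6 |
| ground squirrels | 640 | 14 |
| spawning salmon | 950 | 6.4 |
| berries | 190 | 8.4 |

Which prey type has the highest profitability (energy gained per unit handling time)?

spawning salmon

In descending order of E/h:
spawning salmon: 950/6.4 = 148 kJ/min
roots: 610/9.6 = 63.5 kJ/min
ground squirrels: 640/14 = 45.7 kJ/min
berries: 190/8.4 = 22.6 kJ/min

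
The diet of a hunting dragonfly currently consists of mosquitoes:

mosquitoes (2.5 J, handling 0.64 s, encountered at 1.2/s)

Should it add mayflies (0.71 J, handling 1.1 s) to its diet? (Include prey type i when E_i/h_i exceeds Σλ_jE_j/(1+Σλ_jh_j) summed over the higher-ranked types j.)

No

Intake rate on the current diet: R = (1.2×2.5) / (1 + 1.2×0.64) = 3/1.768 = 1.697 J/s.
mayflies: E/h = 0.71/1.1 = 0.6455 J/s.
0.6455 < 1.697, so adding mayflies would lower the average — exclude it.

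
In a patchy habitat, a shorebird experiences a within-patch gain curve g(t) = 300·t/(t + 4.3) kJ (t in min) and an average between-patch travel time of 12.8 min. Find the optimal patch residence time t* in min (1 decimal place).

7.4 min

Maximise g(t)/(T+t): set derivative to zero → g'(t)(T+t) = g(t).
g'(t) = 300·4.3/(t + 4.3)². Setting 300·4.3/(t+4.3)² = 300t/[(t+4.3)(12.8+t)] gives 4.3(12.8+t) = t(t+4.3), so t² = 4.3×12.8 = 55.04.
t* = √55.04 = 7.419 min.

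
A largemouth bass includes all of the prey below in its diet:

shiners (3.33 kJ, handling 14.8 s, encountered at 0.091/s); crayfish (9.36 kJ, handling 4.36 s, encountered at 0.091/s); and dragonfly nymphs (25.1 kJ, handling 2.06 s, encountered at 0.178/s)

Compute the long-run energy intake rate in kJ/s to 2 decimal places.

1.81 kJ/s

Energy encountered per unit search time: 0.091×3.33 + 0.091×9.36 + 0.178×25.1 = 5.623 kJ/s.
Handling time per unit search time: 0.091×14.8 + 0.091×4.36 + 0.178×2.06 = 2.11.
Rate = 5.623/(1 + 2.11) = 1.808 kJ/s.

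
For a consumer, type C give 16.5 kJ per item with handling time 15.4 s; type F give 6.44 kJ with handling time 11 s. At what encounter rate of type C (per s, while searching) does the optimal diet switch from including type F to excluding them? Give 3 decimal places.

0.078 per s

Drop type F once their profitability E₂/h₂ falls below the rate achievable on type C alone: E₂/h₂ = λE₁/(1 + λh₁).
Solve for λ: λE₁h₂ = E₂(1 + λh₁) → λ(E₁h₂ − E₂h₁) = E₂ → λ = E₂/(E₁h₂ − E₂h₁).
λ = 6.44/(16.5×11 − 6.44×15.4) = 6.44/82.32 = 0.07823 per s.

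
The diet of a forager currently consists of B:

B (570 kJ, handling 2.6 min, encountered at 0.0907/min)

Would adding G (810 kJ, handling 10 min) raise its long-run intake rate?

Yes

On B alone, R = ΣλE/(1+Σλh) = 51.7/1.236 = 41.83 kJ/min.
Profitability of G: 810/10 = 81 kJ/min.
81 > 41.83, so adding G raises the average — include it.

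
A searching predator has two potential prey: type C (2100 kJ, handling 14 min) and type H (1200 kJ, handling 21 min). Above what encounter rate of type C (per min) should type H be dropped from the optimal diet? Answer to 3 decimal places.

0.044 per min

The zero-one rule: include type H iff E₂/h₂ > λE₁/(1+λh₁). Equality gives the switch point.
λE₁h₂ = E₂ + λE₂h₁ ⇒ λ = E₂/(E₁h₂ − E₂h₁) = 1200/(4.41e+04 − 1.68e+04) = 0.04396 per min.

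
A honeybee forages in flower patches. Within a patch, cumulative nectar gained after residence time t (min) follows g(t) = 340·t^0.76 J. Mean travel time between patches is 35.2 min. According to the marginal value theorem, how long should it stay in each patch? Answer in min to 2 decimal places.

Optimal t* satisfies g'(t*) = g(t*)/(T + t*).
g'(t) = 0.76·340·t^-0.24. Setting 0.76·340·t^-0.24 = 340·t^0.76/(35.2+t) gives 0.76(35.2+t) = t, so 0.24·t = 0.76×35.2.
t* = 0.76×35.2/0.24 = 111.5 min.

111.47 min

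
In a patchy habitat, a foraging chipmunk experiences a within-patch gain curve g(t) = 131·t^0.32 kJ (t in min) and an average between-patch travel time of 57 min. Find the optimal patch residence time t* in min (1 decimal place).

Maximise g(t)/(T+t): set derivative to zero → g'(t)(T+t) = g(t).
g'(t) = 0.32·131·t^-0.68. Setting 0.32·131·t^-0.68 = 131·t^0.32/(57+t) gives 0.32(57+t) = t, so 0.68·t = 0.32×57.
t* = 0.32×57/0.68 = 26.82 min.

26.8 min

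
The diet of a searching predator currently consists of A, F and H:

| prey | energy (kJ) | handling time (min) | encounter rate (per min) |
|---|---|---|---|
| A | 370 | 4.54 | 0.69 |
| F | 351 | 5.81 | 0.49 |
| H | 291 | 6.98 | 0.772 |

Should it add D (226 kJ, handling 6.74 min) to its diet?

Intake rate on the current diet: R = (0.69×370 + 0.49×351 + 0.772×291) / (1 + 0.69×4.54 + 0.49×5.81 + 0.772×6.98) = 651.9/12.37 = 52.71 kJ/min.
Profitability of D: 226/6.74 = 33.53 kJ/min.
33.53 < 52.71, so adding D would lower the average — exclude it.

No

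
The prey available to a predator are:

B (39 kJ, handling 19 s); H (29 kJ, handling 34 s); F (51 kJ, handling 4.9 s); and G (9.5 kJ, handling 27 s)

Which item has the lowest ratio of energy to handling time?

Profitability E/h (kJ/s): B = 39/19 = 2.05, H = 29/34 = 0.853, F = 51/4.9 = 10.4, G = 9.5/27 = 0.352.
Ranked: F > B > H > G.

G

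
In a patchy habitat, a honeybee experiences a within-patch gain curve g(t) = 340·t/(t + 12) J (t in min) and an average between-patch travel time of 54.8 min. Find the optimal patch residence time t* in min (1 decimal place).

25.6 min

Maximise g(t)/(T+t): set derivative to zero → g'(t)(T+t) = g(t).
g'(t) = 340·12/(t + 12)². Setting 340·12/(t+12)² = 340t/[(t+12)(54.8+t)] gives 12(54.8+t) = t(t+12), so t² = 12×54.8 = 657.6.
t* = √657.6 = 25.64 min.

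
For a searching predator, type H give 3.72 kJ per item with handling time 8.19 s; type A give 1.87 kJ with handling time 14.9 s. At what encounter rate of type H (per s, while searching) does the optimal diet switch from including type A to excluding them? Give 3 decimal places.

0.047 per s

Drop type A once their profitability E₂/h₂ falls below the rate achievable on type H alone: E₂/h₂ = λE₁/(1 + λh₁).
Solve for λ: λE₁h₂ = E₂(1 + λh₁) → λ(E₁h₂ − E₂h₁) = E₂ → λ = E₂/(E₁h₂ − E₂h₁).
λ = 1.87/(3.72×14.9 − 1.87×8.19) = 1.87/40.11 = 0.04662 per s.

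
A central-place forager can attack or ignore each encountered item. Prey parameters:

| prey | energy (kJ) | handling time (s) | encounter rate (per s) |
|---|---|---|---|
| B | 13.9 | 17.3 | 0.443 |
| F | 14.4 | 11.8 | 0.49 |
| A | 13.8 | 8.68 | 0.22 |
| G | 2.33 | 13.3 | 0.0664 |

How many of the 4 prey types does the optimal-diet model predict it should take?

2

Rank by E/h (kJ/s): A 1.59, F 1.22, B 0.803, G 0.175. Include each in turn until the next type's E/h falls below the running intake rate.
Rate on top 1: 1.043. F: 1.22 > 1.043 → include.
Rate on top 2: 1.161. B: 0.803 < 1.161 → exclude; stop.
Optimal diet: A, F — 2 of 4 types.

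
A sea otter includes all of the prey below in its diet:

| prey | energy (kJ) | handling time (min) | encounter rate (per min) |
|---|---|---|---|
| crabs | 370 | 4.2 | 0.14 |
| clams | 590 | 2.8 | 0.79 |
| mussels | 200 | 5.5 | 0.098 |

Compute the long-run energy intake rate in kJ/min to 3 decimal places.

R = (0.14×370 + 0.79×590 + 0.098×200) / (1 + 0.14×4.2 + 0.79×2.8 + 0.098×5.5) = 537.5/4.339 = 123.9 kJ/min.

123.876 kJ/min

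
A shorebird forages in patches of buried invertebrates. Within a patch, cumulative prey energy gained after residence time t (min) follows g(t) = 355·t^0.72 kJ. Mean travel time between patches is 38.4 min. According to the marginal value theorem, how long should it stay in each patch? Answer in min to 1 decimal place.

By the marginal value theorem, leave when the instantaneous gain rate g'(t) equals the habitat-wide average g(t)/(T + t).
g'(t) = 0.72·355·t^-0.28. Setting 0.72·355·t^-0.28 = 355·t^0.72/(38.4+t) gives 0.72(38.4+t) = t, so 0.28·t = 0.72×38.4.
t* = 0.72×38.4/0.28 = 98.74 min.

98.7 min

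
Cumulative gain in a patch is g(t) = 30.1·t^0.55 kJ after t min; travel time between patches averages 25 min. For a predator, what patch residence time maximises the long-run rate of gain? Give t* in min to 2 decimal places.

Optimal t* satisfies g'(t*) = g(t*)/(T + t*).
g'(t) = 0.55·30.1·t^-0.45. Setting 0.55·30.1·t^-0.45 = 30.1·t^0.55/(25+t) gives 0.55(25+t) = t, so 0.45·t = 0.55×25.
t* = 0.55×25/0.45 = 30.56 min.

30.56 min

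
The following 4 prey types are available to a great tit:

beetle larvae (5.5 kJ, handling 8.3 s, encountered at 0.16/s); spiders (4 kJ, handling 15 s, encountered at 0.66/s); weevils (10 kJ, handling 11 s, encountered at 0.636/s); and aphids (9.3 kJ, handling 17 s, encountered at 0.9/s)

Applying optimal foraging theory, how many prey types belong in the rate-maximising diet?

Rank by E/h (kJ/s): weevils 0.909, beetle larvae 0.663, aphids 0.547, spiders 0.267. Include each in turn until the next type's E/h falls below the running intake rate.
Rate on top 1: 0.7954. beetle larvae: 0.663 < 0.7954 → exclude; stop.
Optimal diet: weevils — 1 of 4 types.

1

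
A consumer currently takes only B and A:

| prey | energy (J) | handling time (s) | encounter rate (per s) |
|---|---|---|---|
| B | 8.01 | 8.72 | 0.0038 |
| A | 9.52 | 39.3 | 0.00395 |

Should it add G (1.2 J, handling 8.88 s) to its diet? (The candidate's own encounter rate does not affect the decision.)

Yes

Intake rate on the current diet: R = (0.0038×8.01 + 0.00395×9.52) / (1 + 0.0038×8.72 + 0.00395×39.3) = 0.06804/1.188 = 0.05726 J/s.
Profitability of G: 1.2/8.88 = 0.1351 J/s.
0.1351 > 0.05726, so adding G raises the average — include it.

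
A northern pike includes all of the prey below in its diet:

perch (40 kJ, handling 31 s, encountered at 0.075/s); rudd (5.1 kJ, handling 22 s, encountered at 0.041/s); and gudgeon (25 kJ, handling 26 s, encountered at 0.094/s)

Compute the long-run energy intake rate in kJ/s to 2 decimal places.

R = (0.075×40 + 0.041×5.1 + 0.094×25) / (1 + 0.075×31 + 0.041×22 + 0.094×26) = 5.559/6.671 = 0.8333 kJ/s.

0.83 kJ/s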